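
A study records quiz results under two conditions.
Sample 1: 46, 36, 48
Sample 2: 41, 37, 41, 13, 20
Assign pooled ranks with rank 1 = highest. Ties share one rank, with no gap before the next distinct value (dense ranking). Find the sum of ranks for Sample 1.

Sorted (descending): 48, 46, 41, 41, 37, 36, 20, 13
The 2 values of 41 share dense rank 3.
Remaining distinct values take the next consecutive integers.
Sample 1 values → pooled ranks: 46→2, 36→5, 48→1
Rank sum = 2 + 5 + 1 = 8

8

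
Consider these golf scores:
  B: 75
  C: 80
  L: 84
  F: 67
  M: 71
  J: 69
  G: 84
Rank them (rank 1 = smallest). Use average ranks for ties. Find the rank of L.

6.5

Sorted (ascending): 67, 69, 71, 75, 80, 84, 84
The 2 values of 84 occupy positions 6–7 → average rank (6+7)/2 = 6.5.
L has value 84 → rank 6.5.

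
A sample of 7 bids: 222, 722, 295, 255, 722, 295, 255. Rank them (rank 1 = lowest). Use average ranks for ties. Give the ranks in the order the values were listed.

Sorted (ascending): 222, 255, 255, 295, 295, 722, 722
The 2 values of 255 occupy positions 2–3 → average rank (2+3)/2 = 2.5.
The 2 values of 295 occupy positions 4–5 → average rank (4+5)/2 = 4.5.
The 2 values of 722 occupy positions 6–7 → average rank (6+7)/2 = 6.5.

1, 6.5, 4.5, 2.5, 6.5, 4.5, 2.5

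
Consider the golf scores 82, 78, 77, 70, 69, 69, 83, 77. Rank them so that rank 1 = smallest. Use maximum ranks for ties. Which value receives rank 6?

Sorted (ascending): 69, 69, 70, 77, 77, 78, 82, 83
The 2 values of 69 occupy positions 1–2 → each gets rank 2.
The 2 values of 77 occupy positions 4–5 → each gets rank 5.
Rank 6 → value 78.

78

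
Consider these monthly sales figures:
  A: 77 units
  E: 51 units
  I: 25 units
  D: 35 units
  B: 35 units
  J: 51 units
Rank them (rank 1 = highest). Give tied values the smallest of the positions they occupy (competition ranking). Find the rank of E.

2

Sorted (descending): 77, 51, 51, 35, 35, 25
The 2 values of 51 occupy positions 2–3 → each gets rank 2.
The 2 values of 35 occupy positions 4–5 → each gets rank 4.
E has value 51 units → rank 2.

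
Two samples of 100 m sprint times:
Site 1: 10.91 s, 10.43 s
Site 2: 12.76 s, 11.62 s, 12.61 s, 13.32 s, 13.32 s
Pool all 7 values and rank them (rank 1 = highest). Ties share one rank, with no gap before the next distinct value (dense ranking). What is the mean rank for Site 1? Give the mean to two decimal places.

Sorted (descending): 13.32, 13.32, 12.76, 12.61, 11.62, 10.91, 10.43
The 2 values of 13.32 share dense rank 1.
Remaining distinct values take the next consecutive integers.
Site 1 values → pooled ranks: 10.91→5, 10.43→6
Mean rank = (5 + 6) / 2 = 5.50

5.50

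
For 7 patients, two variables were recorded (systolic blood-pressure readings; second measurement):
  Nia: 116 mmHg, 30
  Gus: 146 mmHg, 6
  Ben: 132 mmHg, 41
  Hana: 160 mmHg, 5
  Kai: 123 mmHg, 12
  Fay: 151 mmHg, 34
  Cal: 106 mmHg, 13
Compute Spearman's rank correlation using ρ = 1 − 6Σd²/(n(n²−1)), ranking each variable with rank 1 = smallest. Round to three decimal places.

-0.286

Ranks of variable 1: 2, 5, 4, 7, 3, 6, 1
Ranks of variable 2: 5, 2, 7, 1, 3, 6, 4
d = r₁ − r₂: -3, 3, -3, 6, 0, 0, -3
d²: 9, 9, 9, 36, 0, 0, 9; Σd² = 72
ρ = 1 − 6·72/(7·48) = 1 − 432/336 = -0.286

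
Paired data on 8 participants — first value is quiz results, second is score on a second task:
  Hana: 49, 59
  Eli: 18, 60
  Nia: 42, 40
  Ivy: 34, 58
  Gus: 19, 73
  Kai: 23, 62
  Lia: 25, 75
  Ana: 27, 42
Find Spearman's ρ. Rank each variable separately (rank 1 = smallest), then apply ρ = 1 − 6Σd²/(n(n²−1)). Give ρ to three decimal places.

Ranks of variable 1: 8, 1, 7, 6, 2, 3, 4, 5
Ranks of variable 2: 4, 5, 1, 3, 7, 6, 8, 2
d = r₁ − r₂: 4, -4, 6, 3, -5, -3, -4, 3
d²: 16, 16, 36, 9, 25, 9, 16, 9; Σd² = 136
ρ = 1 − 6·136/(8·63) = 1 − 816/504 = -0.619

-0.619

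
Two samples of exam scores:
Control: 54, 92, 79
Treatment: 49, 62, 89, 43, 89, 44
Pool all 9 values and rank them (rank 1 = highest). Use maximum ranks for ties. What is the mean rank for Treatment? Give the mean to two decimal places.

Sorted (descending): 92, 89, 89, 79, 62, 54, 49, 44, 43
The 2 values of 89 occupy positions 2–3 → each gets rank 3.
Treatment values → pooled ranks: 49→7, 62→5, 89→3, 43→9, 89→3, 44→8
Mean rank = (7 + 5 + 3 + 9 + 3 + 8) / 6 = 5.83

5.83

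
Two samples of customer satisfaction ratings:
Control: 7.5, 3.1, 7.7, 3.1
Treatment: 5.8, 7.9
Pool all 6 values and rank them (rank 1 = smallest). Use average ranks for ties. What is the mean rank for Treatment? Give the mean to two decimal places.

4.50

Sorted (ascending): 3.1, 3.1, 5.8, 7.5, 7.7, 7.9
The 2 values of 3.1 occupy positions 1–2 → average rank (1+2)/2 = 1.5.
Treatment values → pooled ranks: 5.8→3, 7.9→6
Mean rank = (3 + 6) / 2 = 4.50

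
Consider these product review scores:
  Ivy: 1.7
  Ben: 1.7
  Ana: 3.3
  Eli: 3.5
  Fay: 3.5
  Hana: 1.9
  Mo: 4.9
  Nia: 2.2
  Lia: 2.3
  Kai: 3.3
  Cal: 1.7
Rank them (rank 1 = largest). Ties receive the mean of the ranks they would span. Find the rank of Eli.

Sorted (descending): 4.9, 3.5, 3.5, 3.3, 3.3, 2.3, 2.2, 1.9, 1.7, 1.7, 1.7
The 2 values of 3.5 occupy positions 2–3 → average rank (2+3)/2 = 2.5.
The 2 values of 3.3 occupy positions 4–5 → average rank (4+5)/2 = 4.5.
The 3 values of 1.7 occupy positions 9–11 → average rank 10.
Eli has value 3.5 → rank 2.5.

2.5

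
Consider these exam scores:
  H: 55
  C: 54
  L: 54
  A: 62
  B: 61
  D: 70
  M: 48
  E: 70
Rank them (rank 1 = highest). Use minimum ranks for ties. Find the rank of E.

Sorted (descending): 70, 70, 62, 61, 55, 54, 54, 48
The 2 values of 70 occupy positions 1–2 → each gets rank 1.
The 2 values of 54 occupy positions 6–7 → each gets rank 6.
E has value 70 → rank 1.

1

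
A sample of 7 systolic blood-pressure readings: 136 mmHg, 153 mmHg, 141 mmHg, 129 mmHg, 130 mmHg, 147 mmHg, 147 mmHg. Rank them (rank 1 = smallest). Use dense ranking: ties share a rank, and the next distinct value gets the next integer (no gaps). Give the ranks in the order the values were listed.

Sorted (ascending): 129, 130, 136, 141, 147, 147, 153
The 2 values of 147 share dense rank 5.
Remaining distinct values take the next consecutive integers.

3, 6, 4, 1, 2, 5, 5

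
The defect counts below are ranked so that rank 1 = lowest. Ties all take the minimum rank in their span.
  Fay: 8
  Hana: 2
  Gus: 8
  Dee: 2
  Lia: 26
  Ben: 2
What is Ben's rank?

1

Sorted (ascending): 2, 2, 2, 8, 8, 26
The 3 values of 2 occupy positions 1–3 → each gets rank 1.
The 2 values of 8 occupy positions 4–5 → each gets rank 4.
Ben has value 2 → rank 1.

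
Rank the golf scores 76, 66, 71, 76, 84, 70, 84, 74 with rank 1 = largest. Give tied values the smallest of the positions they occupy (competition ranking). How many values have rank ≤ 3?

Sorted (descending): 84, 84, 76, 76, 74, 71, 70, 66
The 2 values of 84 occupy positions 1–2 → each gets rank 1.
The 2 values of 76 occupy positions 3–4 → each gets rank 3.
Ranks ≤ 3: {1, 1, 3, 3} → 4 values.

4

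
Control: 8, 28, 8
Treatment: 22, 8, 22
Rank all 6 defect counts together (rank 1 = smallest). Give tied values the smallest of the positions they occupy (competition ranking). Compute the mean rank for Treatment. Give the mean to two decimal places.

Sorted (ascending): 8, 8, 8, 22, 22, 28
The 3 values of 8 occupy positions 1–3 → each gets rank 1.
The 2 values of 22 occupy positions 4–5 → each gets rank 4.
Treatment values → pooled ranks: 22→4, 8→1, 22→4
Mean rank = (4 + 1 + 4) / 3 = 3.00

3.00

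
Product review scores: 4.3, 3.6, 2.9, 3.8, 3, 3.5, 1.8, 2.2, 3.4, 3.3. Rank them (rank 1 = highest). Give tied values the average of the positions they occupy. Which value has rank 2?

Sorted (descending): 4.3, 3.8, 3.6, 3.5, 3.4, 3.3, 3, 2.9, 2.2, 1.8
No ties — each value takes its position as its rank.
Rank 2 → value 3.8.

3.8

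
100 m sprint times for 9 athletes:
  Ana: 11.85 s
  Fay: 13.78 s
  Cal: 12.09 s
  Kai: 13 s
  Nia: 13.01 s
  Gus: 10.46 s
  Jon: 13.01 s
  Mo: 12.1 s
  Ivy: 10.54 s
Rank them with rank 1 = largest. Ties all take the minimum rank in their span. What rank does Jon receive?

2

Sorted (descending): 13.78, 13.01, 13.01, 13, 12.1, 12.09, 11.85, 10.54, 10.46
The 2 values of 13.01 occupy positions 2–3 → each gets rank 2.
Jon has value 13.01 s → rank 2.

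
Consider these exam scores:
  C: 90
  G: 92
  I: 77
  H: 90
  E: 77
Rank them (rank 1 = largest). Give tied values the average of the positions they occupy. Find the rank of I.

4.5

Sorted (descending): 92, 90, 90, 77, 77
The 2 values of 90 occupy positions 2–3 → average rank (2+3)/2 = 2.5.
The 2 values of 77 occupy positions 4–5 → average rank (4+5)/2 = 4.5.
I has value 77 → rank 4.5.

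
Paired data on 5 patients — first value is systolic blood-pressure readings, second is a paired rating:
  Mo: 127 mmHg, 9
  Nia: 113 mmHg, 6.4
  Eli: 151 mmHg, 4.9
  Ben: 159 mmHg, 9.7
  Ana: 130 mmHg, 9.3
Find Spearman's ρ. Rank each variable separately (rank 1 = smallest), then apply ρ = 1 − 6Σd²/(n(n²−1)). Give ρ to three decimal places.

0.400

Ranks of variable 1: 2, 1, 4, 5, 3
Ranks of variable 2: 3, 2, 1, 5, 4
d = r₁ − r₂: -1, -1, 3, 0, -1
d²: 1, 1, 9, 0, 1; Σd² = 12
ρ = 1 − 6·12/(5·24) = 1 − 72/120 = 0.400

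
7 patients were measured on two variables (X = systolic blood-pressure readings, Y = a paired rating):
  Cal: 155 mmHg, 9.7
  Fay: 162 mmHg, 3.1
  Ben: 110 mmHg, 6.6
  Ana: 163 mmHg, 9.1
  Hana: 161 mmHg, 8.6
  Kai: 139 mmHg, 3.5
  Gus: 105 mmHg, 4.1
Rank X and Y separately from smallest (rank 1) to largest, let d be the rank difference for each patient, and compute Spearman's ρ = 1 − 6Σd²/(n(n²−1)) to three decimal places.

Ranks of variable 1: 4, 6, 2, 7, 5, 3, 1
Ranks of variable 2: 7, 1, 4, 6, 5, 2, 3
d = r₁ − r₂: -3, 5, -2, 1, 0, 1, -2
d²: 9, 25, 4, 1, 0, 1, 4; Σd² = 44
ρ = 1 − 6·44/(7·48) = 1 − 264/336 = 0.214

0.214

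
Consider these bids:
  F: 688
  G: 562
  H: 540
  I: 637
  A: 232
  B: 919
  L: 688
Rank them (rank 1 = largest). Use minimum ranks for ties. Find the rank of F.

Sorted (descending): 919, 688, 688, 637, 562, 540, 232
The 2 values of 688 occupy positions 2–3 → each gets rank 2.
F has value 688 → rank 2.

2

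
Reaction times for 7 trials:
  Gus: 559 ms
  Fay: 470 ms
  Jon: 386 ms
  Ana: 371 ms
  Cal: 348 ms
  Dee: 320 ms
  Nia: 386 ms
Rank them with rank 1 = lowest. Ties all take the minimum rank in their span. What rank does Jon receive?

Sorted (ascending): 320, 348, 371, 386, 386, 470, 559
The 2 values of 386 occupy positions 4–5 → each gets rank 4.
Jon has value 386 ms → rank 4.

4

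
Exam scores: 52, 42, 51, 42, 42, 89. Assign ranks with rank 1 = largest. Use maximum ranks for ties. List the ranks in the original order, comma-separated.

Sorted (descending): 89, 52, 51, 42, 42, 42
The 3 values of 42 occupy positions 4–6 → each gets rank 6.

2, 6, 3, 6, 6, 1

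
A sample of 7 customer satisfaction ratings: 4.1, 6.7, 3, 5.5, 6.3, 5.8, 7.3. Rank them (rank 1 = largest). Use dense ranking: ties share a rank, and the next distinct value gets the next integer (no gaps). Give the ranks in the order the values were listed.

Sorted (descending): 7.3, 6.7, 6.3, 5.8, 5.5, 4.1, 3
No ties — each value takes its position as its rank.

6, 2, 7, 5, 3, 4, 1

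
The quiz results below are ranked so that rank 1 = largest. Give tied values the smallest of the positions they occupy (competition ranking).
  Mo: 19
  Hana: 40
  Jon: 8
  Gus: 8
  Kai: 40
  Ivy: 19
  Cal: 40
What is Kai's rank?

Sorted (descending): 40, 40, 40, 19, 19, 8, 8
The 3 values of 40 occupy positions 1–3 → each gets rank 1.
The 2 values of 19 occupy positions 4–5 → each gets rank 4.
The 2 values of 8 occupy positions 6–7 → each gets rank 6.
Kai has value 40 → rank 1.

1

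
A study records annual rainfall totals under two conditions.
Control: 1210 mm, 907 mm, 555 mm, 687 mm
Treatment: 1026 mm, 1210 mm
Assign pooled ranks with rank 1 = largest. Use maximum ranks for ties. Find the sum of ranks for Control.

17

Sorted (descending): 1210, 1210, 1026, 907, 687, 555
The 2 values of 1210 occupy positions 1–2 → each gets rank 2.
Control values → pooled ranks: 1210→2, 907→4, 555→6, 687→5
Rank sum = 2 + 4 + 6 + 5 = 17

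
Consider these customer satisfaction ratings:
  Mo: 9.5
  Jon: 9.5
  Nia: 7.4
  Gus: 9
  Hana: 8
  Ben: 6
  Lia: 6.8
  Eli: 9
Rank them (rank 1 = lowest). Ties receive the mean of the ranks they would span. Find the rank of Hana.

Sorted (ascending): 6, 6.8, 7.4, 8, 9, 9, 9.5, 9.5
The 2 values of 9 occupy positions 5–6 → average rank (5+6)/2 = 5.5.
The 2 values of 9.5 occupy positions 7–8 → average rank (7+8)/2 = 7.5.
Hana has value 8 → rank 4.

4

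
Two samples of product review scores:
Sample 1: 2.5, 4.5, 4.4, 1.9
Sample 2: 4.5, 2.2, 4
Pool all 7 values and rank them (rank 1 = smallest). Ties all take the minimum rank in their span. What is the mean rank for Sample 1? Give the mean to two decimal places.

Sorted (ascending): 1.9, 2.2, 2.5, 4, 4.4, 4.5, 4.5
The 2 values of 4.5 occupy positions 6–7 → each gets rank 6.
Sample 1 values → pooled ranks: 2.5→3, 4.5→6, 4.4→5, 1.9→1
Mean rank = (3 + 6 + 5 + 1) / 4 = 3.75

3.75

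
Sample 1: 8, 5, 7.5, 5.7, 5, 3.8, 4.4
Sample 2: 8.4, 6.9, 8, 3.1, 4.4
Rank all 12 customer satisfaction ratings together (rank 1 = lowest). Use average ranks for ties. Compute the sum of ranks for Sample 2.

35

Sorted (ascending): 3.1, 3.8, 4.4, 4.4, 5, 5, 5.7, 6.9, 7.5, 8, 8, 8.4
The 2 values of 4.4 occupy positions 3–4 → average rank (3+4)/2 = 3.5.
The 2 values of 5 occupy positions 5–6 → average rank (5+6)/2 = 5.5.
The 2 values of 8 occupy positions 10–11 → average rank (10+11)/2 = 10.5.
Sample 2 values → pooled ranks: 8.4→12, 6.9→8, 8→10.5, 3.1→1, 4.4→3.5
Rank sum = 12 + 8 + 10.5 + 1 + 3.5 = 35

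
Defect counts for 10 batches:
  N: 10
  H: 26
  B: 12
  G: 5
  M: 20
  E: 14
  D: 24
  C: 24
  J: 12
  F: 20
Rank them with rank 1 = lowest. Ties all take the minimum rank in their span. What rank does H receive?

10

Sorted (ascending): 5, 10, 12, 12, 14, 20, 20, 24, 24, 26
The 2 values of 12 occupy positions 3–4 → each gets rank 3.
The 2 values of 20 occupy positions 6–7 → each gets rank 6.
The 2 values of 24 occupy positions 8–9 → each gets rank 8.
H has value 26 → rank 10.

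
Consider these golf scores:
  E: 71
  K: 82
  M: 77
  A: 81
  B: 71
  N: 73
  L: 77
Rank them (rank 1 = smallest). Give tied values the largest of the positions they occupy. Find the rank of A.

6

Sorted (ascending): 71, 71, 73, 77, 77, 81, 82
The 2 values of 71 occupy positions 1–2 → each gets rank 2.
The 2 values of 77 occupy positions 4–5 → each gets rank 5.
A has value 81 → rank 6.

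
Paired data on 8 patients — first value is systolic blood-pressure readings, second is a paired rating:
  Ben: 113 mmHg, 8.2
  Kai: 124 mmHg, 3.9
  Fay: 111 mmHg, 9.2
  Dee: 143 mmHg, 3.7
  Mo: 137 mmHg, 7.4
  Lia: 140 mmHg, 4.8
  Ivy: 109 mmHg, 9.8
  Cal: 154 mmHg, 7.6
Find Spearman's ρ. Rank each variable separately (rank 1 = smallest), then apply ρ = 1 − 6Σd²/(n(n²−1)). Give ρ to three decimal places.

Ranks of variable 1: 3, 4, 2, 7, 5, 6, 1, 8
Ranks of variable 2: 6, 2, 7, 1, 4, 3, 8, 5
d = r₁ − r₂: -3, 2, -5, 6, 1, 3, -7, 3
d²: 9, 4, 25, 36, 1, 9, 49, 9; Σd² = 142
ρ = 1 − 6·142/(8·63) = 1 − 852/504 = -0.690

-0.690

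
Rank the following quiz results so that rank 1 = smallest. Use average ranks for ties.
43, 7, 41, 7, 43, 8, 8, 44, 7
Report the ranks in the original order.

Sorted (ascending): 7, 7, 7, 8, 8, 41, 43, 43, 44
The 3 values of 7 occupy positions 1–3 → average rank 2.
The 2 values of 8 occupy positions 4–5 → average rank (4+5)/2 = 4.5.
The 2 values of 43 occupy positions 7–8 → average rank (7+8)/2 = 7.5.

7.5, 2, 6, 2, 7.5, 4.5, 4.5, 9, 2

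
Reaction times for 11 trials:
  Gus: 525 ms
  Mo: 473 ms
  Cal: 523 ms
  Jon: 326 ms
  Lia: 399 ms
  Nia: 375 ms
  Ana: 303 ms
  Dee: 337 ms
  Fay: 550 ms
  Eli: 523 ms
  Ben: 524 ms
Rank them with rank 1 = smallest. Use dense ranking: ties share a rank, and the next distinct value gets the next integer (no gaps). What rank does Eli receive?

Sorted (ascending): 303, 326, 337, 375, 399, 473, 523, 523, 524, 525, 550
The 2 values of 523 share dense rank 7.
Remaining distinct values take the next consecutive integers.
Eli has value 523 ms → rank 7.

7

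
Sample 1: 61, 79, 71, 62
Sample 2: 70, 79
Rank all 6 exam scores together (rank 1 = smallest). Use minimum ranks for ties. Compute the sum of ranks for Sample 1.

12

Sorted (ascending): 61, 62, 70, 71, 79, 79
The 2 values of 79 occupy positions 5–6 → each gets rank 5.
Sample 1 values → pooled ranks: 61→1, 79→5, 71→4, 62→2
Rank sum = 1 + 5 + 4 + 2 = 12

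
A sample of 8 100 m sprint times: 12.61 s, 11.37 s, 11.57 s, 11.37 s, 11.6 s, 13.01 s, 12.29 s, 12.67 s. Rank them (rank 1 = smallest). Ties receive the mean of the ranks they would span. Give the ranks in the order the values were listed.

6, 1.5, 3, 1.5, 4, 8, 5, 7

Sorted (ascending): 11.37, 11.37, 11.57, 11.6, 12.29, 12.61, 12.67, 13.01
The 2 values of 11.37 occupy positions 1–2 → average rank (1+2)/2 = 1.5.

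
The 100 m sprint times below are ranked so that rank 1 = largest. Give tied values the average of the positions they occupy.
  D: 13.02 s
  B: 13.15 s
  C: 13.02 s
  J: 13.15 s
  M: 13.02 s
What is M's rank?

Sorted (descending): 13.15, 13.15, 13.02, 13.02, 13.02
The 2 values of 13.15 occupy positions 1–2 → average rank (1+2)/2 = 1.5.
The 3 values of 13.02 occupy positions 3–5 → average rank 4.
M has value 13.02 s → rank 4.

4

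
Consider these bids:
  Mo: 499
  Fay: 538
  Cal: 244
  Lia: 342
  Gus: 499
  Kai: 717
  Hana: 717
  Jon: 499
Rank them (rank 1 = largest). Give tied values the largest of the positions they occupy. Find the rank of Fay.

3

Sorted (descending): 717, 717, 538, 499, 499, 499, 342, 244
The 2 values of 717 occupy positions 1–2 → each gets rank 2.
The 3 values of 499 occupy positions 4–6 → each gets rank 6.
Fay has value 538 → rank 3.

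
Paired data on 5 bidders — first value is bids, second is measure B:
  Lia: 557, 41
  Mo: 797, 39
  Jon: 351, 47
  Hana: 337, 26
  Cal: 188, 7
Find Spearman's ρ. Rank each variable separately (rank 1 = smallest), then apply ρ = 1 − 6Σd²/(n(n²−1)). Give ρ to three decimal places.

Ranks of variable 1: 4, 5, 3, 2, 1
Ranks of variable 2: 4, 3, 5, 2, 1
d = r₁ − r₂: 0, 2, -2, 0, 0
d²: 0, 4, 4, 0, 0; Σd² = 8
ρ = 1 − 6·8/(5·24) = 1 − 48/120 = 0.600

0.600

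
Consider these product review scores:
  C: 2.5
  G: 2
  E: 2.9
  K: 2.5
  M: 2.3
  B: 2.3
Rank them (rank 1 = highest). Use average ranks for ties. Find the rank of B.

4.5

Sorted (descending): 2.9, 2.5, 2.5, 2.3, 2.3, 2
The 2 values of 2.5 occupy positions 2–3 → average rank (2+3)/2 = 2.5.
The 2 values of 2.3 occupy positions 4–5 → average rank (4+5)/2 = 4.5.
B has value 2.3 → rank 4.5.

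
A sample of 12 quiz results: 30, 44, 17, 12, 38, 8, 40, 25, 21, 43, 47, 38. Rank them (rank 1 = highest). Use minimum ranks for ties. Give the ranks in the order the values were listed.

7, 2, 10, 11, 5, 12, 4, 8, 9, 3, 1, 5

Sorted (descending): 47, 44, 43, 40, 38, 38, 30, 25, 21, 17, 12, 8
The 2 values of 38 occupy positions 5–6 → each gets rank 5.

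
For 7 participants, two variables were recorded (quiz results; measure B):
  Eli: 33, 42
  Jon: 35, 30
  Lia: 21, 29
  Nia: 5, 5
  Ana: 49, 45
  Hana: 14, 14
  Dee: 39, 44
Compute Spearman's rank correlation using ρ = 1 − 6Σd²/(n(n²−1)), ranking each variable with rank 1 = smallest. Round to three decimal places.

Ranks of variable 1: 4, 5, 3, 1, 7, 2, 6
Ranks of variable 2: 5, 4, 3, 1, 7, 2, 6
d = r₁ − r₂: -1, 1, 0, 0, 0, 0, 0
d²: 1, 1, 0, 0, 0, 0, 0; Σd² = 2
ρ = 1 − 6·2/(7·48) = 1 − 12/336 = 0.964

0.964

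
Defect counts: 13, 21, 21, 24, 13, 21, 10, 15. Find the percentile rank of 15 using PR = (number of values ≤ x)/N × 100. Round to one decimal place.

N = 8.
Strictly below 15: 3. Equal to 15: 1.
PR = 4/8 × 100 = 50.0

50.0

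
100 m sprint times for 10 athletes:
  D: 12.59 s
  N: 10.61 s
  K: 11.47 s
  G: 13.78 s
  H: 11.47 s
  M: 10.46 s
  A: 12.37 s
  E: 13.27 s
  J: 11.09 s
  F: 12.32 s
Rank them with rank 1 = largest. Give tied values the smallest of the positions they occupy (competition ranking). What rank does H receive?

6

Sorted (descending): 13.78, 13.27, 12.59, 12.37, 12.32, 11.47, 11.47, 11.09, 10.61, 10.46
The 2 values of 11.47 occupy positions 6–7 → each gets rank 6.
H has value 11.47 s → rank 6.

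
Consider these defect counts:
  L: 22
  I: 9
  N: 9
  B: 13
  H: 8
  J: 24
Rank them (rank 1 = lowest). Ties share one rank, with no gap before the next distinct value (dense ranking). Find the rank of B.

Sorted (ascending): 8, 9, 9, 13, 22, 24
The 2 values of 9 share dense rank 2.
Remaining distinct values take the next consecutive integers.
B has value 13 → rank 3.

3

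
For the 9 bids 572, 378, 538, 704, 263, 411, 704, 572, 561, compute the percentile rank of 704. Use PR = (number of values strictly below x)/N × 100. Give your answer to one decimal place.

N = 9.
Strictly below 704: 7. Equal to 704: 2.
PR = 7/9 × 100 = 77.8

77.8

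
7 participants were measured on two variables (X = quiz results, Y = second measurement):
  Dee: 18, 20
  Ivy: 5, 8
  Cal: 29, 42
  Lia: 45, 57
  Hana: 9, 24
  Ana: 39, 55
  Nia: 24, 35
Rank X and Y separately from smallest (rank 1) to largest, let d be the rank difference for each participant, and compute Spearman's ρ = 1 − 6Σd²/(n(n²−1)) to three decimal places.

Ranks of variable 1: 3, 1, 5, 7, 2, 6, 4
Ranks of variable 2: 2, 1, 5, 7, 3, 6, 4
d = r₁ − r₂: 1, 0, 0, 0, -1, 0, 0
d²: 1, 0, 0, 0, 1, 0, 0; Σd² = 2
ρ = 1 − 6·2/(7·48) = 1 − 12/336 = 0.964

0.964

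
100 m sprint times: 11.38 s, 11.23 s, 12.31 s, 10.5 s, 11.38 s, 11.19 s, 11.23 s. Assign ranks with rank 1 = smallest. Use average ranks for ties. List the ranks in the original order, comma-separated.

Sorted (ascending): 10.5, 11.19, 11.23, 11.23, 11.38, 11.38, 12.31
The 2 values of 11.23 occupy positions 3–4 → average rank (3+4)/2 = 3.5.
The 2 values of 11.38 occupy positions 5–6 → average rank (5+6)/2 = 5.5.

5.5, 3.5, 7, 1, 5.5, 2, 3.5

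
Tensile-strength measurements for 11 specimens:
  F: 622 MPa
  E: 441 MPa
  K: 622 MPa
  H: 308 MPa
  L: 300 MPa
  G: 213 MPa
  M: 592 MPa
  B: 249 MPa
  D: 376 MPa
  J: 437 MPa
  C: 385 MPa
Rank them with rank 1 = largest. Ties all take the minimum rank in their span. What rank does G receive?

11

Sorted (descending): 622, 622, 592, 441, 437, 385, 376, 308, 300, 249, 213
The 2 values of 622 occupy positions 1–2 → each gets rank 1.
G has value 213 MPa → rank 11.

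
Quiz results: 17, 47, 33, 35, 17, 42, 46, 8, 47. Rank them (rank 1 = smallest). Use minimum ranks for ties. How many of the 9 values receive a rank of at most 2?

3

Sorted (ascending): 8, 17, 17, 33, 35, 42, 46, 47, 47
The 2 values of 17 occupy positions 2–3 → each gets rank 2.
The 2 values of 47 occupy positions 8–9 → each gets rank 8.
Ranks ≤ 2: {1, 2, 2} → 3 values.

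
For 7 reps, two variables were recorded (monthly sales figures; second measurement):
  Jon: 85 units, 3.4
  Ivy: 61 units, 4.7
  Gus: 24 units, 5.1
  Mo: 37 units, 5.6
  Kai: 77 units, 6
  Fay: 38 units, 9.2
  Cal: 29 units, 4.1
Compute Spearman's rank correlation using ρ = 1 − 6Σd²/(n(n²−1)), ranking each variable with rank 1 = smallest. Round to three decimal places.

-0.107

Ranks of variable 1: 7, 5, 1, 3, 6, 4, 2
Ranks of variable 2: 1, 3, 4, 5, 6, 7, 2
d = r₁ − r₂: 6, 2, -3, -2, 0, -3, 0
d²: 36, 4, 9, 4, 0, 9, 0; Σd² = 62
ρ = 1 − 6·62/(7·48) = 1 − 372/336 = -0.107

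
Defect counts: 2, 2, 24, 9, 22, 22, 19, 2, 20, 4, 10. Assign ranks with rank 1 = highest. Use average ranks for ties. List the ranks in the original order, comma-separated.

Sorted (descending): 24, 22, 22, 20, 19, 10, 9, 4, 2, 2, 2
The 2 values of 22 occupy positions 2–3 → average rank (2+3)/2 = 2.5.
The 3 values of 2 occupy positions 9–11 → average rank 10.

10, 10, 1, 7, 2.5, 2.5, 5, 10, 4, 8, 6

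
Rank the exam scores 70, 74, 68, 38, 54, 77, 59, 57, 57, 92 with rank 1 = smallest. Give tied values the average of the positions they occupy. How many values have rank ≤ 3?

Sorted (ascending): 38, 54, 57, 57, 59, 68, 70, 74, 77, 92
The 2 values of 57 occupy positions 3–4 → average rank (3+4)/2 = 3.5.
Ranks ≤ 3: {1, 2} → 2 values.

2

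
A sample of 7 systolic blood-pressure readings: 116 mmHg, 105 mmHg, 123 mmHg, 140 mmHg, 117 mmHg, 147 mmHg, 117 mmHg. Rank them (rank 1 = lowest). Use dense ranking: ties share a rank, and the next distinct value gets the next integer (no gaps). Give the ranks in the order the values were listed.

2, 1, 4, 5, 3, 6, 3

Sorted (ascending): 105, 116, 117, 117, 123, 140, 147
The 2 values of 117 share dense rank 3.
Remaining distinct values take the next consecutive integers.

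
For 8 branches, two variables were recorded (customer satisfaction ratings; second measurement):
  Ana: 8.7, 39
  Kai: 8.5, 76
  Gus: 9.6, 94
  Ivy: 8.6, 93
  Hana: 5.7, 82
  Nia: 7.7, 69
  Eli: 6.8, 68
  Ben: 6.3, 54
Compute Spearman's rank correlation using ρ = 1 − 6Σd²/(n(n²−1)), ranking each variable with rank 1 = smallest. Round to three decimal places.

Ranks of variable 1: 7, 5, 8, 6, 1, 4, 3, 2
Ranks of variable 2: 1, 5, 8, 7, 6, 4, 3, 2
d = r₁ − r₂: 6, 0, 0, -1, -5, 0, 0, 0
d²: 36, 0, 0, 1, 25, 0, 0, 0; Σd² = 62
ρ = 1 − 6·62/(8·63) = 1 − 372/504 = 0.262

0.262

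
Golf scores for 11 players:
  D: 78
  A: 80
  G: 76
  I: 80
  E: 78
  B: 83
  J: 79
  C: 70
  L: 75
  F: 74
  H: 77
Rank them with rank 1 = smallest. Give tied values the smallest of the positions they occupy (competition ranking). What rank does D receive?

6

Sorted (ascending): 70, 74, 75, 76, 77, 78, 78, 79, 80, 80, 83
The 2 values of 78 occupy positions 6–7 → each gets rank 6.
The 2 values of 80 occupy positions 9–10 → each gets rank 9.
D has value 78 → rank 6.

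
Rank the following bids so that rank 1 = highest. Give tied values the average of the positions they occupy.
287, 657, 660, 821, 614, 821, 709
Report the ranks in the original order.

Sorted (descending): 821, 821, 709, 660, 657, 614, 287
The 2 values of 821 occupy positions 1–2 → average rank (1+2)/2 = 1.5.

7, 5, 4, 1.5, 6, 1.5, 3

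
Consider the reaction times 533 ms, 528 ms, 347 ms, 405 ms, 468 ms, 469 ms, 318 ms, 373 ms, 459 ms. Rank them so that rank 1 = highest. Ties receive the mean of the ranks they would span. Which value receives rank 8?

Sorted (descending): 533, 528, 469, 468, 459, 405, 373, 347, 318
No ties — each value takes its position as its rank.
Rank 8 → value 347.

347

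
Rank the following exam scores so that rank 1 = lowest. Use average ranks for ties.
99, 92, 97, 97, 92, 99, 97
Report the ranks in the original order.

6.5, 1.5, 4, 4, 1.5, 6.5, 4

Sorted (ascending): 92, 92, 97, 97, 97, 99, 99
The 2 values of 92 occupy positions 1–2 → average rank (1+2)/2 = 1.5.
The 3 values of 97 occupy positions 3–5 → average rank 4.
The 2 values of 99 occupy positions 6–7 → average rank (6+7)/2 = 6.5.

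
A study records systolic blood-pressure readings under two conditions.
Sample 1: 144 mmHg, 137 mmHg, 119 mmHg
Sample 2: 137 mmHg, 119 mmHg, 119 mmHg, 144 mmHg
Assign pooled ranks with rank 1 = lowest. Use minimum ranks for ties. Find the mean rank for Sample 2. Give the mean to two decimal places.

Sorted (ascending): 119, 119, 119, 137, 137, 144, 144
The 3 values of 119 occupy positions 1–3 → each gets rank 1.
The 2 values of 137 occupy positions 4–5 → each gets rank 4.
The 2 values of 144 occupy positions 6–7 → each gets rank 6.
Sample 2 values → pooled ranks: 137→4, 119→1, 119→1, 144→6
Mean rank = (4 + 1 + 1 + 6) / 4 = 3.00

3.00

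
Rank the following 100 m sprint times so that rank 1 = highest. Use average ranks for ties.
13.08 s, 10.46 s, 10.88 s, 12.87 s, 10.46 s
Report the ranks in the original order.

Sorted (descending): 13.08, 12.87, 10.88, 10.46, 10.46
The 2 values of 10.46 occupy positions 4–5 → average rank (4+5)/2 = 4.5.

1, 4.5, 3, 2, 4.5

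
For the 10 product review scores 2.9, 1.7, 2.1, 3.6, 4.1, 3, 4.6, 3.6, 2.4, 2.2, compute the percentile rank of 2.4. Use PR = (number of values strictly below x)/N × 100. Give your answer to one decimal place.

N = 10.
Strictly below 2.4: 3. Equal to 2.4: 1.
PR = 3/10 × 100 = 30.0

30.0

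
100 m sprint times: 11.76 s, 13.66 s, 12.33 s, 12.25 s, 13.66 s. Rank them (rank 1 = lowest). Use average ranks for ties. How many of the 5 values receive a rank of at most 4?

3

Sorted (ascending): 11.76, 12.25, 12.33, 13.66, 13.66
The 2 values of 13.66 occupy positions 4–5 → average rank (4+5)/2 = 4.5.
Ranks ≤ 4: {1, 2, 3} → 3 values.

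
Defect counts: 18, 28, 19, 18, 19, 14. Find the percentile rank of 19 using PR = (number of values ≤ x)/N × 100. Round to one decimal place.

83.3

N = 6.
Strictly below 19: 3. Equal to 19: 2.
PR = 5/6 × 100 = 83.3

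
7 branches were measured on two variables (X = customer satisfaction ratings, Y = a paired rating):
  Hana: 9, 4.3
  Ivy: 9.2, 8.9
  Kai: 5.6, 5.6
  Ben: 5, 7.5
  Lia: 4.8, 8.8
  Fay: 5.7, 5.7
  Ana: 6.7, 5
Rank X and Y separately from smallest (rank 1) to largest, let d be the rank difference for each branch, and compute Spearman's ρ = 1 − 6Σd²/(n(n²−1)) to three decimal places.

-0.214

Ranks of variable 1: 6, 7, 3, 2, 1, 4, 5
Ranks of variable 2: 1, 7, 3, 5, 6, 4, 2
d = r₁ − r₂: 5, 0, 0, -3, -5, 0, 3
d²: 25, 0, 0, 9, 25, 0, 9; Σd² = 68
ρ = 1 − 6·68/(7·48) = 1 − 408/336 = -0.214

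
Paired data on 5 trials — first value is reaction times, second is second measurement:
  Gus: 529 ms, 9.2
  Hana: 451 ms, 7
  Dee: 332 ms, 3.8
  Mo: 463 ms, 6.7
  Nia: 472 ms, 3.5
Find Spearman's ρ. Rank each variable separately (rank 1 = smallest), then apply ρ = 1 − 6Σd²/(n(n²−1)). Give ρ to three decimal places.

Ranks of variable 1: 5, 2, 1, 3, 4
Ranks of variable 2: 5, 4, 2, 3, 1
d = r₁ − r₂: 0, -2, -1, 0, 3
d²: 0, 4, 1, 0, 9; Σd² = 14
ρ = 1 − 6·14/(5·24) = 1 − 84/120 = 0.300

0.300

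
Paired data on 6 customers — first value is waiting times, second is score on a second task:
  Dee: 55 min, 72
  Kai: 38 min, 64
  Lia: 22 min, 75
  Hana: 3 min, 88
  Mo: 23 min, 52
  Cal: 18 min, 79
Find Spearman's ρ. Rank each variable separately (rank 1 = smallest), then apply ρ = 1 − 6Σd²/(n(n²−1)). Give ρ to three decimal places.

Ranks of variable 1: 6, 5, 3, 1, 4, 2
Ranks of variable 2: 3, 2, 4, 6, 1, 5
d = r₁ − r₂: 3, 3, -1, -5, 3, -3
d²: 9, 9, 1, 25, 9, 9; Σd² = 62
ρ = 1 − 6·62/(6·35) = 1 − 372/210 = -0.771

-0.771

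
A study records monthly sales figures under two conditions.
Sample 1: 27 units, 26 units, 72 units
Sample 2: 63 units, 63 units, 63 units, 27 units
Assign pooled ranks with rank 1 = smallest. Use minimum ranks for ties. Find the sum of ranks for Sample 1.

10

Sorted (ascending): 26, 27, 27, 63, 63, 63, 72
The 2 values of 27 occupy positions 2–3 → each gets rank 2.
The 3 values of 63 occupy positions 4–6 → each gets rank 4.
Sample 1 values → pooled ranks: 27→2, 26→1, 72→7
Rank sum = 2 + 1 + 7 = 10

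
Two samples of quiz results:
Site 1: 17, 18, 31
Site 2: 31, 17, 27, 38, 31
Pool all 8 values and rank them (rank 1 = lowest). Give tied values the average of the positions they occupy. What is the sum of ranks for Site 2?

Sorted (ascending): 17, 17, 18, 27, 31, 31, 31, 38
The 2 values of 17 occupy positions 1–2 → average rank (1+2)/2 = 1.5.
The 3 values of 31 occupy positions 5–7 → average rank 6.
Site 2 values → pooled ranks: 31→6, 17→1.5, 27→4, 38→8, 31→6
Rank sum = 6 + 1.5 + 4 + 8 + 6 = 25.5

25.5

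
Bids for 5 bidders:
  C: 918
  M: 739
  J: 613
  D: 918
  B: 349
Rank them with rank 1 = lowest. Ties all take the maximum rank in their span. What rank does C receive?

5

Sorted (ascending): 349, 613, 739, 918, 918
The 2 values of 918 occupy positions 4–5 → each gets rank 5.
C has value 918 → rank 5.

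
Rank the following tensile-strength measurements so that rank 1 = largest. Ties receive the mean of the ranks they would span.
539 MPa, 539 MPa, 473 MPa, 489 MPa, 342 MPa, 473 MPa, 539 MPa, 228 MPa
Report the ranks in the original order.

2, 2, 5.5, 4, 7, 5.5, 2, 8

Sorted (descending): 539, 539, 539, 489, 473, 473, 342, 228
The 3 values of 539 occupy positions 1–3 → average rank 2.
The 2 values of 473 occupy positions 5–6 → average rank (5+6)/2 = 5.5.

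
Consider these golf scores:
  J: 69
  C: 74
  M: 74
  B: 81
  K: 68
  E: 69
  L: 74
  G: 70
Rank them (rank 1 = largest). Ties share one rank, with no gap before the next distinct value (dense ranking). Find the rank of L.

2

Sorted (descending): 81, 74, 74, 74, 70, 69, 69, 68
The 3 values of 74 share dense rank 2.
The 2 values of 69 share dense rank 4.
Remaining distinct values take the next consecutive integers.
L has value 74 → rank 2.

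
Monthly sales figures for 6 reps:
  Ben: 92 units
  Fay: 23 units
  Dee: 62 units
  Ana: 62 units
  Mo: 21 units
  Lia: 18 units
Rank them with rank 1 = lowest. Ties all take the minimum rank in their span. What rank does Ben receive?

Sorted (ascending): 18, 21, 23, 62, 62, 92
The 2 values of 62 occupy positions 4–5 → each gets rank 4.
Ben has value 92 units → rank 6.

6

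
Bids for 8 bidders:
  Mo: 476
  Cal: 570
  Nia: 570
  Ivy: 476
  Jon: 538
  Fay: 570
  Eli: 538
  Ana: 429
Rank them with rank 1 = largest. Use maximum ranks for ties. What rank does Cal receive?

3

Sorted (descending): 570, 570, 570, 538, 538, 476, 476, 429
The 3 values of 570 occupy positions 1–3 → each gets rank 3.
The 2 values of 538 occupy positions 4–5 → each gets rank 5.
The 2 values of 476 occupy positions 6–7 → each gets rank 7.
Cal has value 570 → rank 3.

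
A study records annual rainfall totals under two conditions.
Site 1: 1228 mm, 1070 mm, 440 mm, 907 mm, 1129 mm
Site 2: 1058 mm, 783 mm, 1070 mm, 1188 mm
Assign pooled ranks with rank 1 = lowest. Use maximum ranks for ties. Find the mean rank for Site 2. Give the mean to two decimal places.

5.00

Sorted (ascending): 440, 783, 907, 1058, 1070, 1070, 1129, 1188, 1228
The 2 values of 1070 occupy positions 5–6 → each gets rank 6.
Site 2 values → pooled ranks: 1058→4, 783→2, 1070→6, 1188→8
Mean rank = (4 + 2 + 6 + 8) / 4 = 5.00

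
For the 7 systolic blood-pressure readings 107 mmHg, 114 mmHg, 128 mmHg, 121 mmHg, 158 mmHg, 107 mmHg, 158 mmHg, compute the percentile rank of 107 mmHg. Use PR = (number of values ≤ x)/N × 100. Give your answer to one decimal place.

28.6

N = 7.
Strictly below 107: 0. Equal to 107: 2.
PR = 2/7 × 100 = 28.6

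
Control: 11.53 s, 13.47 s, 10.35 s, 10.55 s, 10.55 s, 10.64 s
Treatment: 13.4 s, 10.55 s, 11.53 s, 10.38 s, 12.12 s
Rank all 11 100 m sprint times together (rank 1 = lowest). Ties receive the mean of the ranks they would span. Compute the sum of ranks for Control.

Sorted (ascending): 10.35, 10.38, 10.55, 10.55, 10.55, 10.64, 11.53, 11.53, 12.12, 13.4, 13.47
The 3 values of 10.55 occupy positions 3–5 → average rank 4.
The 2 values of 11.53 occupy positions 7–8 → average rank (7+8)/2 = 7.5.
Control values → pooled ranks: 11.53→7.5, 13.47→11, 10.35→1, 10.55→4, 10.55→4, 10.64→6
Rank sum = 7.5 + 11 + 1 + 4 + 4 + 6 = 33.5

33.5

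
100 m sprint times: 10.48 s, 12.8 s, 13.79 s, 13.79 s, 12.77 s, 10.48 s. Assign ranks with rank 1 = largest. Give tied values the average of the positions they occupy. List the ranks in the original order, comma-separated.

5.5, 3, 1.5, 1.5, 4, 5.5

Sorted (descending): 13.79, 13.79, 12.8, 12.77, 10.48, 10.48
The 2 values of 13.79 occupy positions 1–2 → average rank (1+2)/2 = 1.5.
The 2 values of 10.48 occupy positions 5–6 → average rank (5+6)/2 = 5.5.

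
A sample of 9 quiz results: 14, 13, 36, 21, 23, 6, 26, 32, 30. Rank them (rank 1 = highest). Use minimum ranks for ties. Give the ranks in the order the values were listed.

7, 8, 1, 6, 5, 9, 4, 2, 3

Sorted (descending): 36, 32, 30, 26, 23, 21, 14, 13, 6
No ties — each value takes its position as its rank.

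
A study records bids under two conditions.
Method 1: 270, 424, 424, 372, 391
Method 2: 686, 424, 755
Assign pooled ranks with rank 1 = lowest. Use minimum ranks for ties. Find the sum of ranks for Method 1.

Sorted (ascending): 270, 372, 391, 424, 424, 424, 686, 755
The 3 values of 424 occupy positions 4–6 → each gets rank 4.
Method 1 values → pooled ranks: 270→1, 424→4, 424→4, 372→2, 391→3
Rank sum = 1 + 4 + 4 + 2 + 3 = 14

14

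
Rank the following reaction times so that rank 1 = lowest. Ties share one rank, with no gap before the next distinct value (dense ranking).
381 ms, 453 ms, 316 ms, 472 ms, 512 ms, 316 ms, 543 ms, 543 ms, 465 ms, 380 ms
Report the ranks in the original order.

Sorted (ascending): 316, 316, 380, 381, 453, 465, 472, 512, 543, 543
The 2 values of 316 share dense rank 1.
The 2 values of 543 share dense rank 8.
Remaining distinct values take the next consecutive integers.

3, 4, 1, 6, 7, 1, 8, 8, 5, 2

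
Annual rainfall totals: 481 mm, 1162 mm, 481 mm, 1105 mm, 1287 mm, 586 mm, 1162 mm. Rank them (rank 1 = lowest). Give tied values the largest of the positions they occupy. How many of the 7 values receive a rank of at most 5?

4

Sorted (ascending): 481, 481, 586, 1105, 1162, 1162, 1287
The 2 values of 481 occupy positions 1–2 → each gets rank 2.
The 2 values of 1162 occupy positions 5–6 → each gets rank 6.
Ranks ≤ 5: {2, 2, 3, 4} → 4 values.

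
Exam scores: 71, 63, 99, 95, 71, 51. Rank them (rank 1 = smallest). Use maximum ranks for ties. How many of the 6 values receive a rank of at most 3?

2

Sorted (ascending): 51, 63, 71, 71, 95, 99
The 2 values of 71 occupy positions 3–4 → each gets rank 4.
Ranks ≤ 3: {1, 2} → 2 values.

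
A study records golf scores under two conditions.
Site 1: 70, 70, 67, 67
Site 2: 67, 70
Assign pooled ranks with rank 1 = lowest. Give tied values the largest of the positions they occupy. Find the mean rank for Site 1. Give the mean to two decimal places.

Sorted (ascending): 67, 67, 67, 70, 70, 70
The 3 values of 67 occupy positions 1–3 → each gets rank 3.
The 3 values of 70 occupy positions 4–6 → each gets rank 6.
Site 1 values → pooled ranks: 70→6, 70→6, 67→3, 67→3
Mean rank = (6 + 6 + 3 + 3) / 4 = 4.50

4.50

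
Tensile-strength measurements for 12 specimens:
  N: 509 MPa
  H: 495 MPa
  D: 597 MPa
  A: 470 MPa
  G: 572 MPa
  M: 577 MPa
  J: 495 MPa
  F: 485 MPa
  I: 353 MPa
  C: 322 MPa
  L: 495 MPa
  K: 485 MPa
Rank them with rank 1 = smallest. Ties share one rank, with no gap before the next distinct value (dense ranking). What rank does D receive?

Sorted (ascending): 322, 353, 470, 485, 485, 495, 495, 495, 509, 572, 577, 597
The 2 values of 485 share dense rank 4.
The 3 values of 495 share dense rank 5.
Remaining distinct values take the next consecutive integers.
D has value 597 MPa → rank 9.

9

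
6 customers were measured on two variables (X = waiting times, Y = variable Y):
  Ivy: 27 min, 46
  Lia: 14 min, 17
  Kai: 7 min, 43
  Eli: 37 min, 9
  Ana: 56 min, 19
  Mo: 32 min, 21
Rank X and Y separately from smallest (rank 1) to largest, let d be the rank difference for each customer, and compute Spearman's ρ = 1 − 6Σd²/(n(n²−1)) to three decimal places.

-0.429

Ranks of variable 1: 3, 2, 1, 5, 6, 4
Ranks of variable 2: 6, 2, 5, 1, 3, 4
d = r₁ − r₂: -3, 0, -4, 4, 3, 0
d²: 9, 0, 16, 16, 9, 0; Σd² = 50
ρ = 1 − 6·50/(6·35) = 1 − 300/210 = -0.429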